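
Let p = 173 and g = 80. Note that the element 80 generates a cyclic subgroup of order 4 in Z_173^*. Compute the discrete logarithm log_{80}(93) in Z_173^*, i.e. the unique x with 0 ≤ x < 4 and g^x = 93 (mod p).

3

Successive powers of 80 modulo 173:
  80^0=1  80^1=80  80^2=172  80^3=93
So 80^3 ≡ 93 (mod 173), giving x = 3.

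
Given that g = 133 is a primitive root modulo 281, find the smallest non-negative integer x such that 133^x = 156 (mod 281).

206

Baby-step giant-step with m = ceil(sqrt(280)) = 17.
Baby table (133^j mod 281 for j=0..16):
  0:1  1:133  2:267  3:105  4:196  5:216  6:66  7:67
  8:200  9:186  10:10  11:206  12:141  13:207  14:274  15:193
  16:98
Giant step factor: 133^(-17) ≡ 268 (mod 281).
Scan 156·268^i mod 281 for i = 0, 1, …:
  i=0: 156   i=1: 220   i=2: 231   i=3: 88
  i=4: 261   i=5: 260   i=6: 273   i=7: 104
  i=8: 53   i=9: 154   i=10: 246   i=11: 174
  i=12: 267
Match at i=12, j=2: x = 12·17 + 2 = 206.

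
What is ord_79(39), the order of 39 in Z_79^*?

78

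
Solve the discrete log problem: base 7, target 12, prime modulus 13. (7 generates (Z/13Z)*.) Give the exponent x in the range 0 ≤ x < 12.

6

Successive powers of 7 modulo 13:
  7^0=1  7^1=7  7^2=10  7^3=5  7^4=9  7^5=11
  7^6=12
So 7^6 ≡ 12 (mod 13), giving x = 6.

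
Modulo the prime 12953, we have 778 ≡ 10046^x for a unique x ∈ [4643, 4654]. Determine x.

4653

Compute 10046^4643 mod 12953 = 3495, then multiply by 10046 repeatedly:
  10046^4643=3495  10046^4644=8140  10046^4645=2151  10046^4646=3342  10046^4647=12509
  10046^4648=8361  10046^4649=7354  10046^4650=7325  10046^4651=957  10046^4652=2896
  10046^4653=778
Found 778 at exponent 4653.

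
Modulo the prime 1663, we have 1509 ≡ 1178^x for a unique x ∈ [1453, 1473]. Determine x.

1462

Compute 1178^1453 mod 1663 = 1638, then multiply by 1178 repeatedly:
  1178^1453=1638  1178^1454=484  1178^1455=1406  1178^1456=1583  1178^1457=551
  1178^1458=508  1178^1459=1407  1178^1460=1098  1178^1461=1293  1178^1462=1509
Found 1509 at exponent 1462.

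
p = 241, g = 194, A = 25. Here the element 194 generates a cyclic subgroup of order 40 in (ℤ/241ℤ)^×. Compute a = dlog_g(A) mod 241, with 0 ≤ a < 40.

34

Successive powers of 194 modulo 241:
  194^0=1  194^1=194  194^2=40  194^3=48  194^4=154  194^5=233
  194^6=135  194^7=162  194^8=98  194^9=214  194^10=64  194^11=125
  194^12=150  194^13=180  194^14=216  194^15=211  194^16=205  194^17=5
  194^18=6  194^19=200  194^20=240  194^21=47  194^22=201  194^23=193
  194^24=87  194^25=8  194^26=106  194^27=79  194^28=143  194^29=27
  194^30=177  194^31=116  194^32=91  194^33=61  194^34=25
So 194^34 ≡ 25 (mod 241), giving a = 34.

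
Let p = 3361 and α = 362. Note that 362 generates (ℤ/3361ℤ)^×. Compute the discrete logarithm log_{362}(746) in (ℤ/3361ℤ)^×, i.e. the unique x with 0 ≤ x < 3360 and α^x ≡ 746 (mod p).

1664

Baby-step giant-step with m = ceil(sqrt(3360)) = 58.
Baby table (362^j mod 3361 for j=0..57):
  0:1  1:362  2:3326  3:774  4:1225  5:3159  6:818  7:348
  8:1619  9:1264  10:472  11:2814  12:285  13:2340  14:108  15:2125
  16:2942  17:2928  18:1221  19:1711  20:958  21:613  22:80  23:2072
  24:561  25:1422  26:531  27:645  28:1581  29:952  30:1802  31:290
  32:789  33:3294  34:2634  35:2345  36:1918  37:1950  38:90  39:2331
  40:211  41:2440  42:2698  43:1986  44:3039  45:1071  46:1187  47:2847
  48:2148  49:1185  50:2123  51:2218  52:2998  53:3034  54:2622  55:1362
  56:2338  57:2745
Giant step factor: 362^(-58) ≡ 2257 (mod 3361).
Scan 746·2257^i mod 3361 for i = 0, 1, …:
  i=0: 746   i=1: 3222   i=2: 2211   i=3: 2503
  i=4: 2791   i=5: 773   i=6: 302   i=7: 2692
  i=8: 2517   i=9: 779     …   i=27: 2688
  i=28: 211
Match at i=28, j=40: x = 28·58 + 40 = 1664.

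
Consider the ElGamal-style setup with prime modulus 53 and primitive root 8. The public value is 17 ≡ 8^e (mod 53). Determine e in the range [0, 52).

Baby-step giant-step with m = ceil(sqrt(52)) = 8.
Baby table (8^j mod 53 for j=0..7):
  0:1  1:8  2:11  3:35  4:15  5:14  6:6  7:48
Giant step factor: 8^(-8) ≡ 49 (mod 53).
Scan 17·49^i mod 53 for i = 0, 1, …:
  i=0: 17   i=1: 38   i=2: 7   i=3: 25
  i=4: 6
Match at i=4, j=6: e = 4·8 + 6 = 38.

38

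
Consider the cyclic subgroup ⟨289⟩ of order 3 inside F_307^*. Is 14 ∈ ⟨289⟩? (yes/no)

no

14 ∈ ⟨289⟩ iff 14^3 ≡ 1 (mod 307), since |⟨289⟩| = 3.
14^3 mod 307 = 288.
Since 288 ≠ 1, 14 does not lie in the subgroup.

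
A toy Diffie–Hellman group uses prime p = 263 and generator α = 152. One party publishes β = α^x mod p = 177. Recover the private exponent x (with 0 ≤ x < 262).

Successive powers of 152 modulo 263:
  152^0=1  152^1=152  152^2=223  152^3=232  152^4=22  152^5=188
  152^6=172  152^7=107  152^8=221  152^9=191  152^10=102  152^11=250
  152^12=128  152^13=257  152^14=140  152^15=240  152^16=186  152^17=131
  152^18=187  152^19=20  152^20=147  152^21=252  152^22=169  152^23=177
So 152^23 ≡ 177 (mod 263), giving x = 23.

23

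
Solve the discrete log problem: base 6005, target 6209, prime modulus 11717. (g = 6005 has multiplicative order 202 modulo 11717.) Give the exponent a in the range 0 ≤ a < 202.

Baby-step giant-step with m = ceil(sqrt(202)) = 15.
Baby table (6005^j mod 11717 for j=0..14):
  0:1  1:6005  2:6816  3:2599  4:11668  5:10397  6:5809  7:1536
  8:2401  9:6095  10:8284  11:6755  12:11238  13:5987  14:4179
Giant step factor: 6005^(-15) ≡ 1429 (mod 11717).
Scan 6209·1429^i mod 11717 for i = 0, 1, …:
  i=0: 6209   i=1: 2892   i=2: 8284
Match at i=2, j=10: a = 2·15 + 10 = 40.

40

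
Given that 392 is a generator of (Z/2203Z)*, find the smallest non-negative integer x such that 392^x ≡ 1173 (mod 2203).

773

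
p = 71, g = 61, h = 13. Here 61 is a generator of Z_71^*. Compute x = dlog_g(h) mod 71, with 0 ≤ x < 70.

31

Baby-step giant-step with m = ceil(sqrt(70)) = 9.
Baby table (61^j mod 71 for j=0..8):
  0:1  1:61  2:29  3:65  4:60  5:39  6:36  7:66
  8:50
Giant step factor: 61^(-9) ≡ 47 (mod 71).
Scan 13·47^i mod 71 for i = 0, 1, …:
  i=0: 13   i=1: 43   i=2: 33   i=3: 60
Match at i=3, j=4: x = 3·9 + 4 = 31.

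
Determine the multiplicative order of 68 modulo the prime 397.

The order of 68 must divide p − 1 = 396 = 2^2 · 3^2 · 11.
Divisors: 1, 2, 3, 4, 6, 9, 11, 12, 18, 22, 33, 36, 44, 66, 99, 132, 198, 396.
Check each in increasing order: 68^1 ≡ 68;  68^2 ≡ 257;  68^3 ≡ 8;  68^4 ≡ 147;  68^6 ≡ 64;  68^9 ≡ 115;  68^11 ≡ 177;  68^12 ≡ 126;  68^18 ≡ 124;  68^22 ≡ 363;  68^33 ≡ 334;  68^36 ≡ 290;  68^44 ≡ 362;  68^66 ≡ 396;  68^99 ≡ 63;  68^132 ≡ 1.
Smallest exponent giving 1 is 132.

132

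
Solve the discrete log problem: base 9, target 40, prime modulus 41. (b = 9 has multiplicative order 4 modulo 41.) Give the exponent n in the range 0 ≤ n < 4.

2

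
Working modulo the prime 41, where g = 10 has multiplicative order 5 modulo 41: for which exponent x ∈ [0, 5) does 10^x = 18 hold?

2

Successive powers of 10 modulo 41:
  10^0=1  10^1=10  10^2=18
So 10^2 ≡ 18 (mod 41), giving x = 2.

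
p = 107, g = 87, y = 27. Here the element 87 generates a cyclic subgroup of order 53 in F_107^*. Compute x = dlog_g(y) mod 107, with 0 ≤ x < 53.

Baby-step giant-step with m = ceil(sqrt(53)) = 8.
Baby table (87^j mod 107 for j=0..7):
  0:1  1:87  2:79  3:25  4:35  5:49  6:90  7:19
Giant step factor: 87^(-8) ≡ 29 (mod 107).
Scan 27·29^i mod 107 for i = 0, 1, …:
  i=0: 27   i=1: 34   i=2: 23   i=3: 25
Match at i=3, j=3: x = 3·8 + 3 = 27.

27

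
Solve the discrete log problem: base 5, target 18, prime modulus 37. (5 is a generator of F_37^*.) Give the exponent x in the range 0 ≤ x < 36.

7

Successive powers of 5 modulo 37:
  5^0=1  5^1=5  5^2=25  5^3=14  5^4=33  5^5=17
  5^6=11  5^7=18
So 5^7 ≡ 18 (mod 37), giving x = 7.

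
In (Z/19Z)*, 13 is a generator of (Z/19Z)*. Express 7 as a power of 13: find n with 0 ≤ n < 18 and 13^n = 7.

Successive powers of 13 modulo 19:
  13^0=1  13^1=13  13^2=17  13^3=12  13^4=4  13^5=14
  13^6=11  13^7=10  13^8=16  13^9=18  13^10=6  13^11=2
  13^12=7
So 13^12 ≡ 7 (mod 19), giving n = 12.

12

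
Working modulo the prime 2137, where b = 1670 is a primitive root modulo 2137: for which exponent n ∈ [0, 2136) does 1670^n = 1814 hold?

Baby-step giant-step with m = ceil(sqrt(2136)) = 47.
Baby table (1670^j mod 2137 for j=0..46):
  0:1  1:1670  2:115  3:1857  4:403  5:1992  6:1468  7:421
  8:2134  9:1401  10:1792  11:840  12:928  13:435  14:2007  15:874
  16:9  17:71  18:1035  19:1754  20:1490  21:832  22:390  23:1652
  24:2110  25:1924  26:1169  27:1149  28:1941  29:1778  30:967  31:1455
  32:81  33:639  34:767  35:827  36:588  37:1077  38:1373  39:2046
  40:1894  41:220  42:1973  43:1793  44:373  45:1043  46:155
Giant step factor: 1670^(-47) ≡ 955 (mod 2137).
Scan 1814·955^i mod 2137 for i = 0, 1, …:
  i=0: 1814   i=1: 1400   i=2: 1375   i=3: 1007
  i=4: 35   i=5: 1370   i=6: 506   i=7: 268
  i=8: 1637   i=9: 1188     …   i=27: 614
  i=28: 832
Match at i=28, j=21: n = 28·47 + 21 = 1337.

1337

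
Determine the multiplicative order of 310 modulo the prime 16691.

The order of 310 must divide p − 1 = 16690 = 2 · 5 · 1669.
Divisors: 1, 2, 5, 10, 1669, 3338, 8345, 16690.
Check each in increasing order: 310^1 ≡ 310;  310^2 ≡ 12645;  310^5 ≡ 4320;  310^10 ≡ 1862;  310^1669 ≡ 16690;  310^3338 ≡ 1.
Smallest exponent giving 1 is 3338.

3338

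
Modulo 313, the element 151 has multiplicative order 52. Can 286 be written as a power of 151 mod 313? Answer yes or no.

286 ∈ ⟨151⟩ iff 286^52 ≡ 1 (mod 313), since |⟨151⟩| = 52.
286^52 mod 313 = 1.
Since 1 = 1, 286 lies in the subgroup.

yes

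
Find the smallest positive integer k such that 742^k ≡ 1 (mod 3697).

The order of 742 must divide p − 1 = 3696 = 2^4 · 3 · 7 · 11.
Divisors: 1, 2, 3, 4, 6, 7, 8, 11, 12, 14, 16, 21, 22, 24, 28, 33, 42, 44, 48, 56, 66, 77, 84, 88, 112, 132, 154, 168, 176, 231, 264, 308, 336, 462, 528, 616, 924, 1232, 1848, 3696.
Check each in increasing order: 742^1 ≡ 742;  742^2 ≡ 3408;  742^3 ≡ 3685;  742^4 ≡ 2187;  742^6 ≡ 144;  742^7 ≡ 3332;  742^8 ≡ 2748;  742^11 ≡ 297;  742^12 ≡ 2251;  742^14 ≡ 133;  742^16 ≡ 2230;  742^21 ≡ 3213;  742^22 ≡ 3178;  742^24 ≡ 2111;  742^28 ≡ 2901;  742^33 ≡ 1131;  742^42 ≡ 1345;  742^44 ≡ 3177;  742^48 ≡ 1436;  742^56 ≡ 1429;  742^66 ≡ 3696;  742^77 ≡ 3400;  742^84 ≡ 1192;  742^88 ≡ 519;  742^112 ≡ 1297;  742^132 ≡ 1.
Smallest exponent giving 1 is 132.

132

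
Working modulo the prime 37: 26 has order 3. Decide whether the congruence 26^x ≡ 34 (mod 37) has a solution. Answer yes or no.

no

34 ∈ ⟨26⟩ iff 34^3 ≡ 1 (mod 37), since |⟨26⟩| = 3.
34^3 mod 37 = 10.
Since 10 ≠ 1, 34 does not lie in the subgroup.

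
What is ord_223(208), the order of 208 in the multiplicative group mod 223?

The order of 208 must divide p − 1 = 222 = 2 · 3 · 37.
Divisors: 1, 2, 3, 6, 37, 74, 111, 222.
Check each in increasing order: 208^1 ≡ 208;  208^2 ≡ 2;  208^3 ≡ 193;  208^6 ≡ 8;  208^37 ≡ 222;  208^74 ≡ 1.
Smallest exponent giving 1 is 74.

74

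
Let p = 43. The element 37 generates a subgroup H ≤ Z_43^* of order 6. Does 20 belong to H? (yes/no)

no

⟨37⟩ has order 6; its elements mod 43 are {1, 6, 7, 36, 37, 42}.
20 is not in this set.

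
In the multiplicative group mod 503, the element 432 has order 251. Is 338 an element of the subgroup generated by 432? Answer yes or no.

yes

338 ∈ ⟨432⟩ iff 338^251 ≡ 1 (mod 503), since |⟨432⟩| = 251.
338^251 mod 503 = 1.
Since 1 = 1, 338 lies in the subgroup.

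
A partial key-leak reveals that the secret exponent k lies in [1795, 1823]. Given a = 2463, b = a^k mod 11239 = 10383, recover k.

1806

Compute 2463^1795 mod 11239 = 4944, then multiply by 2463 repeatedly:
  2463^1795=4944  2463^1796=5235  2463^1797=2672  2463^1798=6321  2463^1799=2608
  2463^1800=6035  2463^1801=6247  2463^1802=170  2463^1803=2867  2463^1804=3329
  2463^1805=6096  2463^1806=10383
Found 10383 at exponent 1806.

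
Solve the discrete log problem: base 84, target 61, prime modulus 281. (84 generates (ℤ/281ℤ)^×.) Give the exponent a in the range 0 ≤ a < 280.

Baby-step giant-step with m = ceil(sqrt(280)) = 17.
Baby table (84^j mod 281 for j=0..16):
  0:1  1:84  2:31  3:75  4:118  5:77  6:5  7:139
  8:155  9:94  10:28  11:104  12:25  13:133  14:213  15:189
  16:140
Giant step factor: 84^(-17) ≡ 194 (mod 281).
Scan 61·194^i mod 281 for i = 0, 1, …:
  i=0: 61   i=1: 32   i=2: 26   i=3: 267
  i=4: 94
Match at i=4, j=9: a = 4·17 + 9 = 77.

77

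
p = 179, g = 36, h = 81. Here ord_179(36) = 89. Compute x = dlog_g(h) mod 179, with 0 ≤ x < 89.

Baby-step giant-step with m = ceil(sqrt(89)) = 10.
Baby table (36^j mod 179 for j=0..9):
  0:1  1:36  2:43  3:116  4:59  5:155  6:31  7:42
  8:80  9:16
Giant step factor: 36^(-10) ≡ 101 (mod 179).
Scan 81·101^i mod 179 for i = 0, 1, …:
  i=0: 81   i=1: 126   i=2: 17   i=3: 106
  i=4: 145   i=5: 146   i=6: 68   i=7: 66
  i=8: 43
Match at i=8, j=2: x = 8·10 + 2 = 82.

82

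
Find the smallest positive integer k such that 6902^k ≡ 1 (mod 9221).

The order of 6902 must divide p − 1 = 9220 = 2^2 · 5 · 461.
Divisors: 1, 2, 4, 5, 10, 20, 461, 922, 1844, 2305, 4610, 9220.
Check each in increasing order: 6902^1 ≡ 6902;  6902^2 ≡ 1918;  6902^4 ≡ 8766;  6902^5 ≡ 3951;  6902^10 ≡ 8469;  6902^20 ≡ 3023;  6902^461 ≡ 270;  6902^922 ≡ 8353;  6902^1844 ≡ 6523;  6902^2305 ≡ 9220;  6902^4610 ≡ 1.
Smallest exponent giving 1 is 4610.

4610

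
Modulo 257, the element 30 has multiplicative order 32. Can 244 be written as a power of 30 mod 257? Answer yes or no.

no

244 ∈ ⟨30⟩ iff 244^32 ≡ 1 (mod 257), since |⟨30⟩| = 32.
244^32 mod 257 = 241.
Since 241 ≠ 1, 244 does not lie in the subgroup.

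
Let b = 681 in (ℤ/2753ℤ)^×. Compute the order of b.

The order of 681 must divide p − 1 = 2752 = 2^6 · 43.
Divisors: 1, 2, 4, 8, 16, 32, 43, 64, 86, 172, 344, 688, 1376, 2752.
Check each in increasing order: 681^1 ≡ 681;  681^2 ≡ 1257;  681^4 ≡ 2580;  681^8 ≡ 2399;  681^16 ≡ 1431;  681^32 ≡ 2282;  681^43 ≡ 818;  681^64 ≡ 1601;  681^86 ≡ 145;  681^172 ≡ 1754;  681^344 ≡ 1415;  681^688 ≡ 794;  681^1376 ≡ 2752;  681^2752 ≡ 1.
Smallest exponent giving 1 is 2752.

2752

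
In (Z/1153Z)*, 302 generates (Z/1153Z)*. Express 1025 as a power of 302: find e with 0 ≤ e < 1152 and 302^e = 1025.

796

Baby-step giant-step with m = ceil(sqrt(1152)) = 34.
Baby table (302^j mod 1153 for j=0..33):
  0:1  1:302  2:117  3:744  4:1006  5:573  6:96  7:167
  8:855  9:1091  10:877  11:817  12:1145  13:1043  14:217  15:966
  16:23  17:28  18:385  19:970  20:78  21:496  22:1055  23:382
  24:64  25:880  26:570  27:343  28:969  29:929  30:379  31:311
  32:529  33:644
Giant step factor: 302^(-34) ≡ 1128 (mod 1153).
Scan 1025·1128^i mod 1153 for i = 0, 1, …:
  i=0: 1025   i=1: 894   i=2: 710   i=3: 698
  i=4: 998   i=5: 416   i=6: 1130   i=7: 575
  i=8: 614   i=9: 792     …   i=22: 637
  i=23: 217
Match at i=23, j=14: e = 23·34 + 14 = 796.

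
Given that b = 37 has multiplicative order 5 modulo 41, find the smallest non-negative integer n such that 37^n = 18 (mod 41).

Successive powers of 37 modulo 41:
  37^0=1  37^1=37  37^2=16  37^3=18
So 37^3 ≡ 18 (mod 41), giving n = 3.

3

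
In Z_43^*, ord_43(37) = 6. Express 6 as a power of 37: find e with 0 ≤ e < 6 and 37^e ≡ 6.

4

Successive powers of 37 modulo 43:
  37^0=1  37^1=37  37^2=36  37^3=42  37^4=6
So 37^4 ≡ 6 (mod 43), giving e = 4.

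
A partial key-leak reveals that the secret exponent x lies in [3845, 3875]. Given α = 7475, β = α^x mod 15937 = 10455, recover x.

3862

Compute 7475^3845 mod 15937 = 12686, then multiply by 7475 repeatedly:
  7475^3845=12686  7475^3846=2700  7475^3847=6258  7475^3848=3455  7475^3849=8185
  7475^3850=732  7475^3851=5309  7475^3852=1645  7475^3853=8948  7475^3854=14648
  7475^3855=6610  7475^3856=5050  7475^3857=9934  7475^3858=6167  7475^3859=8521
  7475^3860=10223  7475^3861=14947  7475^3862=10455
Found 10455 at exponent 3862.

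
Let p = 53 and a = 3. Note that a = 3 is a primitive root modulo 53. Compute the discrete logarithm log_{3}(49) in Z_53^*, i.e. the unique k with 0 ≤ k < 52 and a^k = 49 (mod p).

20

Baby-step giant-step with m = ceil(sqrt(52)) = 8.
Baby table (3^j mod 53 for j=0..7):
  0:1  1:3  2:9  3:27  4:28  5:31  6:40  7:14
Giant step factor: 3^(-8) ≡ 24 (mod 53).
Scan 49·24^i mod 53 for i = 0, 1, …:
  i=0: 49   i=1: 10   i=2: 28
Match at i=2, j=4: k = 2·8 + 4 = 20.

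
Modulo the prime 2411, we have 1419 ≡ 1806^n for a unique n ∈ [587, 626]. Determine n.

Compute 1806^587 mod 2411 = 1314, then multiply by 1806 repeatedly:
  1806^587=1314  1806^588=660  1806^589=926  1806^590=1533  1806^591=770
  1806^592=1884  1806^593=583  1806^594=1702  1806^595=2198  1806^596=1082
  1806^597=1182  1806^598=957  1806^599=2066  1806^600=1379  1806^601=2322
  1806^602=803  1806^603=1207  1806^604=298  1806^605=535  1806^606=1810
  1806^607=1955  1806^608=1026  1806^609=1308  1806^610=1879  1806^611=1197
  1806^612=1526  1806^613=183  1806^614=191  1806^615=173  1806^616=1419
Found 1419 at exponent 616.

616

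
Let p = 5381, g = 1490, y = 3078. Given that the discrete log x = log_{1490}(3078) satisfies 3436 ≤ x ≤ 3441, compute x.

3441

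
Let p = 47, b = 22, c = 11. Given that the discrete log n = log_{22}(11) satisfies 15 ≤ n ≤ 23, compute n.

15

Compute 22^15 mod 47 = 11, then multiply by 22 repeatedly:
  22^15=11
Found 11 at exponent 15.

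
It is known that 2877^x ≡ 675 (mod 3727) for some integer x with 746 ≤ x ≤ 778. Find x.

759

Compute 2877^746 mod 3727 = 2462, then multiply by 2877 repeatedly:
  2877^746=2462  2877^747=1874  2877^748=2256  2877^749=1805  2877^750=1274
  2877^751=1657  2877^752=356  2877^753=3014  2877^754=2276  2877^755=3440
  2877^756=1695  2877^757=1599  2877^758=1205  2877^759=675
Found 675 at exponent 759.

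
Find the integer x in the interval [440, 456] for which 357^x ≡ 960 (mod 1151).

446

Compute 357^440 mod 1151 = 220, then multiply by 357 repeatedly:
  357^440=220  357^441=272  357^442=420  357^443=310  357^444=174
  357^445=1115  357^446=960
Found 960 at exponent 446.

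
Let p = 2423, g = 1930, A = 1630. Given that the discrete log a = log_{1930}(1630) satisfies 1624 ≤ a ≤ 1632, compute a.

1631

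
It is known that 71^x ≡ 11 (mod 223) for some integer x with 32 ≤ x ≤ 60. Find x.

53

Compute 71^32 mod 223 = 36, then multiply by 71 repeatedly:
  71^32=36  71^33=103  71^34=177  71^35=79  71^36=34
  71^37=184  71^38=130  71^39=87  71^40=156  71^41=149
  71^42=98  71^43=45  71^44=73  71^45=54  71^46=43
  71^47=154  71^48=7  71^49=51  71^50=53  71^51=195
  71^52=19  71^53=11
Found 11 at exponent 53.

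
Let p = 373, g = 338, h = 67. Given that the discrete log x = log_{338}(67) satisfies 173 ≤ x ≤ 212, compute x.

Compute 338^173 mod 373 = 42, then multiply by 338 repeatedly:
  338^173=42  338^174=22  338^175=349  338^176=94  338^177=67
Found 67 at exponent 177.

177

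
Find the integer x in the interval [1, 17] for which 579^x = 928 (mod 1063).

Compute 579^1 mod 1063 = 579, then multiply by 579 repeatedly:
  579^1=579  579^2=396  579^3=739  579^4=555  579^5=319
  579^6=802  579^7=890  579^8=818  579^9=587  579^10=776
  579^11=718  579^12=89  579^13=507  579^14=165  579^15=928
Found 928 at exponent 15.

15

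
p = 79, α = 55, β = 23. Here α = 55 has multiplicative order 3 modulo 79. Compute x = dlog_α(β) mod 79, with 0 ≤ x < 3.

2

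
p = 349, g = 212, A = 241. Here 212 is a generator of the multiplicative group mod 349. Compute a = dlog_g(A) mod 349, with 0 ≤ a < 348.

334

Baby-step giant-step with m = ceil(sqrt(348)) = 19.
Baby table (212^j mod 349 for j=0..18):
  0:1  1:212  2:272  3:79  4:345  5:199  6:308  7:33
  8:16  9:251  10:164  11:217  12:285  13:43  14:42  15:179
  16:256  17:177  18:181
Giant step factor: 212^(-19) ≡ 252 (mod 349).
Scan 241·252^i mod 349 for i = 0, 1, …:
  i=0: 241   i=1: 6   i=2: 116   i=3: 265
  i=4: 121   i=5: 129   i=6: 51   i=7: 288
  i=8: 333   i=9: 156     …   i=16: 282
  i=17: 217
Match at i=17, j=11: a = 17·19 + 11 = 334.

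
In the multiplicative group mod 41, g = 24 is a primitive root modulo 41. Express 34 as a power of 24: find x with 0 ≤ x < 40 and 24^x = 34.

23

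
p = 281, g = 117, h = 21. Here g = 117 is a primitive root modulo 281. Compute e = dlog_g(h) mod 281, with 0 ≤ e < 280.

93

Baby-step giant-step with m = ceil(sqrt(280)) = 17.
Baby table (117^j mod 281 for j=0..16):
  0:1  1:117  2:201  3:194  4:218  5:216  6:263  7:142
  8:35  9:161  10:10  11:46  12:43  13:254  14:213  15:193
  16:101
Giant step factor: 117^(-17) ≡ 75 (mod 281).
Scan 21·75^i mod 281 for i = 0, 1, …:
  i=0: 21   i=1: 170   i=2: 105   i=3: 7
  i=4: 244   i=5: 35
Match at i=5, j=8: e = 5·17 + 8 = 93.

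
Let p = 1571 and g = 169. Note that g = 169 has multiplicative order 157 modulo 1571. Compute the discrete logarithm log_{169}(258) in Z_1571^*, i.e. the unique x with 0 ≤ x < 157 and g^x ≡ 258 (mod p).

52

Baby-step giant-step with m = ceil(sqrt(157)) = 13.
Baby table (169^j mod 1571 for j=0..12):
  0:1  1:169  2:283  3:697  4:1539  5:876  6:370  7:1261
  8:1024  9:246  10:728  11:494  12:223
Giant step factor: 169^(-13) ≡ 462 (mod 1571).
Scan 258·462^i mod 1571 for i = 0, 1, …:
  i=0: 258   i=1: 1371   i=2: 289   i=3: 1554
  i=4: 1
Match at i=4, j=0: x = 4·13 + 0 = 52.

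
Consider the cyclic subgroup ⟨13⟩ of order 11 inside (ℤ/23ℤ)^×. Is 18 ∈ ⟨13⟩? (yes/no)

yes

⟨13⟩ has order 11; its elements mod 23 are {1, 2, 3, 4, 6, 8, 9, 12, 13, 16, 18}.
18 is in this set.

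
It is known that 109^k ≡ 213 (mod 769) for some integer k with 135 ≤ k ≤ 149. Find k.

145

Compute 109^135 mod 769 = 74, then multiply by 109 repeatedly:
  109^135=74  109^136=376  109^137=227  109^138=135  109^139=104
  109^140=570  109^141=610  109^142=356  109^143=354  109^144=136
  109^145=213
Found 213 at exponent 145.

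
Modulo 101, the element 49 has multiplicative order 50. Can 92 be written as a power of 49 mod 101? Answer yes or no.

92 ∈ ⟨49⟩ iff 92^50 ≡ 1 (mod 101), since |⟨49⟩| = 50.
92^50 mod 101 = 1.
Since 1 = 1, 92 lies in the subgroup.

yes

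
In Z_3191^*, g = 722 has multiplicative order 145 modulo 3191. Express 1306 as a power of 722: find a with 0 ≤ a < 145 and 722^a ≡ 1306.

80

Baby-step giant-step with m = ceil(sqrt(145)) = 13.
Baby table (722^j mod 3191 for j=0..12):
  0:1  1:722  2:1151  3:1362  4:536  5:881  6:1073  7:2484
  8:106  9:3139  10:748  11:777  12:2569
Giant step factor: 722^(-13) ≡ 162 (mod 3191).
Scan 1306·162^i mod 3191 for i = 0, 1, …:
  i=0: 1306   i=1: 966   i=2: 133   i=3: 2400
  i=4: 2689   i=5: 1642   i=6: 1151
Match at i=6, j=2: a = 6·13 + 2 = 80.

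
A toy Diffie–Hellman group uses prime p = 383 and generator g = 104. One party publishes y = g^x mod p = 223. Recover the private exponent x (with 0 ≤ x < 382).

Baby-step giant-step with m = ceil(sqrt(382)) = 20.
Baby table (104^j mod 383 for j=0..19):
  0:1  1:104  2:92  3:376  4:38  5:122  6:49  7:117
  8:295  9:40  10:330  11:233  12:103  13:371  14:284  15:45
  16:84  17:310  18:68  19:178
Giant step factor: 104^(-20) ≡ 3 (mod 383).
Scan 223·3^i mod 383 for i = 0, 1, …:
  i=0: 223   i=1: 286   i=2: 92
Match at i=2, j=2: x = 2·20 + 2 = 42.

42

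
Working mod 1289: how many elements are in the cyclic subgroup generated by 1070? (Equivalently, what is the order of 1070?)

The order of 1070 must divide p − 1 = 1288 = 2^3 · 7 · 23.
Divisors: 1, 2, 4, 7, 8, 14, 23, 28, 46, 56, 92, 161, 184, 322, 644, 1288.
Check each in increasing order: 1070^1 ≡ 1070;  1070^2 ≡ 268;  1070^4 ≡ 929;  1070^7 ≡ 1121;  1070^8 ≡ 700;  1070^14 ≡ 1155;  1070^23 ≡ 696;  1070^28 ≡ 1199;  1070^46 ≡ 1041;  1070^56 ≡ 366;  1070^92 ≡ 921;  1070^161 ≡ 402;  1070^184 ≡ 79;  1070^322 ≡ 479;  1070^644 ≡ 1288;  1070^1288 ≡ 1.
Smallest exponent giving 1 is 1288.

1288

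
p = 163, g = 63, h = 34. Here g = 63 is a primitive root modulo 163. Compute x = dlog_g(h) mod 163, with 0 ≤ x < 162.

Baby-step giant-step with m = ceil(sqrt(162)) = 13.
Baby table (63^j mod 163 for j=0..12):
  0:1  1:63  2:57  3:5  4:152  5:122  6:25  7:108
  8:121  9:125  10:51  11:116  12:136
Giant step factor: 63^(-13) ≡ 101 (mod 163).
Scan 34·101^i mod 163 for i = 0, 1, …:
  i=0: 34   i=1: 11   i=2: 133   i=3: 67
  i=4: 84   i=5: 8   i=6: 156   i=7: 108
Match at i=7, j=7: x = 7·13 + 7 = 98.

98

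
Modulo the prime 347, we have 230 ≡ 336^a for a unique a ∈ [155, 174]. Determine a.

Compute 336^155 mod 347 = 123, then multiply by 336 repeatedly:
  336^155=123  336^156=35  336^157=309  336^158=71  336^159=260
  336^160=263  336^161=230
Found 230 at exponent 161.

161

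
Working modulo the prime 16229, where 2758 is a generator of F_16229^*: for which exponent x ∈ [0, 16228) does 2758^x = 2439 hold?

Baby-step giant-step with m = ceil(sqrt(16228)) = 128.
Baby table (2758^j mod 16229 for j=0..127):
  0:1  1:2758  2:11392  3:16021  4:10580  5:16127  6:10806  7:6504
  8:4987  9:8183  10:10404  11:1360  12:1981  13:10654  14:9242  15:9906
  16:7341  17:8915  18:635  19:14827  20:12015  21:13981  22:15723  23:146
  24:13172  25:7874  26:2090  27:2925  28:1337  29:3463  30:8302  31:14026
  32:10001  33:9687  34:3812  35:13333  36:13729  37:2325  38:1895  39:672
  40:3270  41:11565  42:6285  43:1458  44:12601  45:7269  46:5087  47:8090
  48:13574  49:13018  50:5096  51:454  52:2499  53:11146  54:2942  55:15765
  56:2379  57:4766  58:15367  59:8267  60:14870  61:777  62:738  63:6779
  64:674  65:8786  66:1891  67:5869  68:6389  69:12397  70:12652  71:1866
  72:1835  73:13711  74:1368  75:7816  76:4416  77:7578  78:13401  79:6525
  80:14218  81:3980  82:6036  83:12563  84:16068  85:10374  86:15994  87:1030
  88:665  89:193  90:12966  91:7741  92:8543  93:13315  94:12772  95:8246
  96:5639  97:4980  98:5106  99:11805  100:2816  101:9066  102:11368  103:14745
  104:13065  105:4890  106:321  107:8952  108:5307  109:14377  110:4319  111:15945
  112:11949  113:10472  114:10385  115:13874  116:12739  117:14606  118:2970  119:11844
  120:13004  121:15171  122:3256  123:5411  124:9087  125:4370  126:10542  127:8697
Giant step factor: 2758^(-128) ≡ 15871 (mod 16229).
Scan 2439·15871^i mod 16229 for i = 0, 1, …:
  i=0: 2439   i=1: 3204   i=2: 5227   i=3: 11298
  i=4: 12566   i=5: 13034   i=6: 7780   i=7: 6148
  i=8: 6160   i=9: 1864     …   i=95: 12153
  i=96: 14827
Match at i=96, j=19: x = 96·128 + 19 = 12307.

12307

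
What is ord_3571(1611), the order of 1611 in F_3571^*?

The order of 1611 must divide p − 1 = 3570 = 2 · 3 · 5 · 7 · 17.
Divisors: 1, 2, 3, 5, 6, 7, 10, 14, 15, 17, 21, 30, 34, 35, 42, 51, 70, 85, 102, 105, 119, 170, 210, 238, 255, 357, 510, 595, 714, 1190, 1785, 3570.
Check each in increasing order: 1611^1 ≡ 1611;  1611^2 ≡ 2775;  1611^3 ≡ 3204;  1611^5 ≡ 2881;  1611^6 ≡ 2562;  1611^7 ≡ 2877;  1611^10 ≡ 1157;  1611^14 ≡ 3122;  1611^15 ≡ 1574;  1611^17 ≡ 517;  1611^21 ≡ 929;  1611^30 ≡ 2773;  1611^34 ≡ 3035;  1611^35 ≡ 686;  1611^42 ≡ 2430;  1611^51 ≡ 1426;  1611^70 ≡ 2795;  1611^85 ≡ 3429;  1611^102 ≡ 1577;  1611^105 ≡ 3314;  1611^119 ≡ 1121;  1611^170 ≡ 2309;  1611^210 ≡ 1771;  1611^238 ≡ 3220;  1611^255 ≡ 654;  1611^357 ≡ 2910;  1611^510 ≡ 2767;  1611^595 ≡ 3467;  1611^714 ≡ 1259;  1611^1190 ≡ 103;  1611^1785 ≡ 1.
Smallest exponent giving 1 is 1785.

1785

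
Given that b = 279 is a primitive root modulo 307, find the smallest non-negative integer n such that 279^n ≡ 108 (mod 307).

Baby-step giant-step with m = ceil(sqrt(306)) = 18.
Baby table (279^j mod 307 for j=0..17):
  0:1  1:279  2:170  3:152  4:42  5:52  6:79  7:244
  8:229  9:35  10:248  11:117  12:101  13:242  14:285  15:2
  16:251  17:33
Giant step factor: 279^(-18) ≡ 102 (mod 307).
Scan 108·102^i mod 307 for i = 0, 1, …:
  i=0: 108   i=1: 271   i=2: 12   i=3: 303
  i=4: 206   i=5: 136   i=6: 57   i=7: 288
  i=8: 211   i=9: 32   i=10: 194   i=11: 140
  i=12: 158   i=13: 152
Match at i=13, j=3: n = 13·18 + 3 = 237.

237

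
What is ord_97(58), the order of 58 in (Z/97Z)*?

The order of 58 must divide p − 1 = 96 = 2^5 · 3.
Divisors: 1, 2, 3, 4, 6, 8, 12, 16, 24, 32, 48, 96.
Check each in increasing order: 58^1 ≡ 58;  58^2 ≡ 66;  58^3 ≡ 45;  58^4 ≡ 88;  58^6 ≡ 85;  58^8 ≡ 81;  58^12 ≡ 47;  58^16 ≡ 62;  58^24 ≡ 75;  58^32 ≡ 61;  58^48 ≡ 96;  58^96 ≡ 1.
Smallest exponent giving 1 is 96.

96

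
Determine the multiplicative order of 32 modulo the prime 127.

7

The order of 32 must divide p − 1 = 126 = 2 · 3^2 · 7.
Divisors: 1, 2, 3, 6, 7, 9, 14, 18, 21, 42, 63, 126.
Check each in increasing order: 32^1 ≡ 32;  32^2 ≡ 8;  32^3 ≡ 2;  32^6 ≡ 4;  32^7 ≡ 1.
Smallest exponent giving 1 is 7.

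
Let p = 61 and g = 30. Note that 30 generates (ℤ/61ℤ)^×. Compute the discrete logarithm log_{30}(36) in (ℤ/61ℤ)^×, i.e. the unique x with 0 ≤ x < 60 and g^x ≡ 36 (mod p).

46

Baby-step giant-step with m = ceil(sqrt(60)) = 8.
Baby table (30^j mod 61 for j=0..7):
  0:1  1:30  2:46  3:38  4:42  5:40  6:41  7:10
Giant step factor: 30^(-8) ≡ 12 (mod 61).
Scan 36·12^i mod 61 for i = 0, 1, …:
  i=0: 36   i=1: 5   i=2: 60   i=3: 49
  i=4: 39   i=5: 41
Match at i=5, j=6: x = 5·8 + 6 = 46.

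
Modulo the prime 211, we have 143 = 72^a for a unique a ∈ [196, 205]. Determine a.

204

Compute 72^196 mod 211 = 137, then multiply by 72 repeatedly:
  72^196=137  72^197=158  72^198=193  72^199=181  72^200=161
  72^201=198  72^202=119  72^203=128  72^204=143
Found 143 at exponent 204.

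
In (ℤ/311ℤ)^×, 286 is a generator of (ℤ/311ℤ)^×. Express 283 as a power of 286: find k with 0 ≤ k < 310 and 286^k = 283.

127

Baby-step giant-step with m = ceil(sqrt(310)) = 18.
Baby table (286^j mod 311 for j=0..17):
  0:1  1:286  2:3  3:236  4:9  5:86  6:27  7:258
  8:81  9:152  10:243  11:145  12:107  13:124  14:10  15:61
  16:30  17:183
Giant step factor: 286^(-18) ≡ 273 (mod 311).
Scan 283·273^i mod 311 for i = 0, 1, …:
  i=0: 283   i=1: 131   i=2: 309   i=3: 76
  i=4: 222   i=5: 272   i=6: 238   i=7: 286
Match at i=7, j=1: k = 7·18 + 1 = 127.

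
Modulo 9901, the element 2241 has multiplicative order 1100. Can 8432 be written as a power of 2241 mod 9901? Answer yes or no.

8432 ∈ ⟨2241⟩ iff 8432^1100 ≡ 1 (mod 9901), since |⟨2241⟩| = 1100.
8432^1100 mod 9901 = 1603.
Since 1603 ≠ 1, 8432 does not lie in the subgroup.

no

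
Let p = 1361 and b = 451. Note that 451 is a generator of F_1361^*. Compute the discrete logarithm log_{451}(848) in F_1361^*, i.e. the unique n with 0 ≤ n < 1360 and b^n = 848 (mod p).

Baby-step giant-step with m = ceil(sqrt(1360)) = 37.
Baby table (451^j mod 1361 for j=0..36):
  0:1  1:451  2:612  3:1090  4:269  5:190  6:1308  7:595
  8:228  9:753  10:714  11:818  12:87  13:1129  14:165  15:921
  16:266  17:198  18:833  19:47  20:782  21:183  22:873  23:394
  24:764  25:231  26:745  27:1189  28:5  29:894  30:338  31:6
  32:1345  33:950  34:1096  35:253  36:1140
Giant step factor: 451^(-37) ≡ 1254 (mod 1361).
Scan 848·1254^i mod 1361 for i = 0, 1, …:
  i=0: 848   i=1: 451
Match at i=1, j=1: n = 1·37 + 1 = 38.

38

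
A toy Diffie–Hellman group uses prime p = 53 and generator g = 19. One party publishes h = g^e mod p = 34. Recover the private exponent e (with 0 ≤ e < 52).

27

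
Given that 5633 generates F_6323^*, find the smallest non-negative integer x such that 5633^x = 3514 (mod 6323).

Baby-step giant-step with m = ceil(sqrt(6322)) = 80.
Baby table (5633^j mod 6323 for j=0..79):
  0:1  1:5633  2:1875  3:2465  4:37  5:6085  6:6145  7:2683
  8:1369  9:3840  10:6060  11:4426  12:69  13:2974  14:2915  15:5687
  16:2553  17:2547  18:364  19:1760  20:5939  21:5717  22:822  23:1890
  24:4761  25:2870  26:5122  27:377  28:5436  29:5022  30:6147  31:1303
  32:5119  33:2447  34:6134  35:3950  36:6036  37:2017  38:5653  39:721
  40:2027  41:5076  42:502  43:1385  44:5446  45:4445  46:5928  47:661
  48:5489  49:67  50:4354  51:5488  52:757  53:2479  54:3023  55:720
  56:2717  57:3201  58:4360  59:1348  60:5684  61:4623  62:3245  63:5615
  64:1649  65:330  66:6251  67:5419  68:4106  69:5887  70:3659  71:4490
  72:170  73:2837  74:2600  75:1732  76:6290  77:3801  78:1355  79:854
Giant step factor: 5633^(-80) ≡ 6178 (mod 6323).
Scan 3514·6178^i mod 6323 for i = 0, 1, …:
  i=0: 3514   i=1: 2633   i=2: 3918   i=3: 960
  i=4: 6229   i=5: 984   i=6: 2749   i=7: 6067
  i=8: 5505   i=9: 4796     …   i=74: 1531
  i=75: 5633
Match at i=75, j=1: x = 75·80 + 1 = 6001.

6001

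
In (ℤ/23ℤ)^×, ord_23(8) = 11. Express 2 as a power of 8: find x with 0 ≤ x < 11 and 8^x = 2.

4

Successive powers of 8 modulo 23:
  8^0=1  8^1=8  8^2=18  8^3=6  8^4=2
So 8^4 ≡ 2 (mod 23), giving x = 4.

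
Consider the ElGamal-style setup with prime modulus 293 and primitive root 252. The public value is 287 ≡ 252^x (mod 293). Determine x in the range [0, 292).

Baby-step giant-step with m = ceil(sqrt(292)) = 18.
Baby table (252^j mod 293 for j=0..17):
  0:1  1:252  2:216  3:227  4:69  5:101  6:254  7:134
  8:73  9:230  10:239  11:163  12:56  13:48  14:83  15:113
  16:55  17:89
Giant step factor: 252^(-18) ≡ 152 (mod 293).
Scan 287·152^i mod 293 for i = 0, 1, …:
  i=0: 287   i=1: 260   i=2: 258   i=3: 247
  i=4: 40   i=5: 220   i=6: 38   i=7: 209
  i=8: 124   i=9: 96   i=10: 235   i=11: 267
  i=12: 150   i=13: 239
Match at i=13, j=10: x = 13·18 + 10 = 244.

244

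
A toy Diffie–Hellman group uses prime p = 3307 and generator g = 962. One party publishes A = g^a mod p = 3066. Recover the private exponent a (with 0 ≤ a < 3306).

Baby-step giant-step with m = ceil(sqrt(3306)) = 58.
Baby table (962^j mod 3307 for j=0..57):
  0:1  1:962  2:2791  3:2965  4:1696  5:1201  6:1219  7:2000
  8:2633  9:3091  10:549  11:2325  12:1118  13:741  14:1837  15:1256
  16:1217  17:76  18:358  19:468  20:464  21:3230  22:1987  23:48
  24:3185  25:1688  26:119  27:2040  28:1429  29:2293  30:97  31:718
  32:2860  33:3203  34:2469  35:752  36:2498  37:2194  38:762  39:2197
  40:341  41:649  42:2622  43:2430  44:2918  45:2780  46:2304  47:758
  48:1656  49:2405  50:2017  51:2452  52:933  53:1349  54:1394  55:1693
  56:1622  57:2767
Giant step factor: 962^(-58) ≡ 1577 (mod 3307).
Scan 3066·1577^i mod 3307 for i = 0, 1, …:
  i=0: 3066   i=1: 248   i=2: 870   i=3: 2892
  i=4: 331   i=5: 2788   i=6: 1673   i=7: 2642
  i=8: 2921   i=9: 3073     …   i=20: 2151
  i=21: 2452
Match at i=21, j=51: a = 21·58 + 51 = 1269.

1269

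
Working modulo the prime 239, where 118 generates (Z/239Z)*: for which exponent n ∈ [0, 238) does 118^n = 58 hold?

58

Baby-step giant-step with m = ceil(sqrt(238)) = 16.
Baby table (118^j mod 239 for j=0..15):
  0:1  1:118  2:62  3:146  4:20  5:209  6:45  7:52
  8:161  9:117  10:183  11:84  12:113  13:189  14:75  15:7
Giant step factor: 118^(-16) ≡ 182 (mod 239).
Scan 58·182^i mod 239 for i = 0, 1, …:
  i=0: 58   i=1: 40   i=2: 110   i=3: 183
Match at i=3, j=10: n = 3·16 + 10 = 58.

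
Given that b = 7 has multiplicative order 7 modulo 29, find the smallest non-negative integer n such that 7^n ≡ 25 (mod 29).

6

Successive powers of 7 modulo 29:
  7^0=1  7^1=7  7^2=20  7^3=24  7^4=23  7^5=16
  7^6=25
So 7^6 ≡ 25 (mod 29), giving n = 6.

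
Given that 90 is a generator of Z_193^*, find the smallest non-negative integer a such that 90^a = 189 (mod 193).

172

Baby-step giant-step with m = ceil(sqrt(192)) = 14.
Baby table (90^j mod 193 for j=0..13):
  0:1  1:90  2:187  3:39  4:36  5:152  6:170  7:53
  8:138  9:68  10:137  11:171  12:143  13:132
Giant step factor: 90^(-14) ≡ 92 (mod 193).
Scan 189·92^i mod 193 for i = 0, 1, …:
  i=0: 189   i=1: 18   i=2: 112   i=3: 75
  i=4: 145   i=5: 23   i=6: 186   i=7: 128
  i=8: 3   i=9: 83   i=10: 109   i=11: 185
  i=12: 36
Match at i=12, j=4: a = 12·14 + 4 = 172.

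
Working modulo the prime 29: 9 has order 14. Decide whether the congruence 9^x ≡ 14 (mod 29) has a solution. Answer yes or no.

no

⟨9⟩ has order 14; its elements mod 29 are {1, 4, 5, 6, 7, 9, 13, 16, 20, 22, 23, 24, 25, 28}.
14 is not in this set.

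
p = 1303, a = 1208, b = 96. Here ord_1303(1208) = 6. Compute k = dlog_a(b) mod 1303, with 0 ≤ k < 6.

5

Successive powers of 1208 modulo 1303:
  1208^0=1  1208^1=1208  1208^2=1207  1208^3=1302  1208^4=95  1208^5=96
So 1208^5 ≡ 96 (mod 1303), giving k = 5.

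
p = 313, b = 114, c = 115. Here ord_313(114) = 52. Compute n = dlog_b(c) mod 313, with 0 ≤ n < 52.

Successive powers of 114 modulo 313:
  114^0=1  114^1=114  114^2=163  114^3=115
So 114^3 ≡ 115 (mod 313), giving n = 3.

3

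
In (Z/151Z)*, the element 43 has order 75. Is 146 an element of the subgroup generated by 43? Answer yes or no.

no

146 ∈ ⟨43⟩ iff 146^75 ≡ 1 (mod 151), since |⟨43⟩| = 75.
146^75 mod 151 = 150.
Since 150 ≠ 1, 146 does not lie in the subgroup.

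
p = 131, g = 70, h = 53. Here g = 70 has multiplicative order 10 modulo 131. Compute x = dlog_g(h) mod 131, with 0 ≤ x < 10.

Successive powers of 70 modulo 131:
  70^0=1  70^1=70  70^2=53
So 70^2 ≡ 53 (mod 131), giving x = 2.

2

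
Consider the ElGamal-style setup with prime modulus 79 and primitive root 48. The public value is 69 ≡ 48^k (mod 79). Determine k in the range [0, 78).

Baby-step giant-step with m = ceil(sqrt(78)) = 9.
Baby table (48^j mod 79 for j=0..8):
  0:1  1:48  2:13  3:71  4:11  5:54  6:64  7:70
  8:42
Giant step factor: 48^(-9) ≡ 27 (mod 79).
Scan 69·27^i mod 79 for i = 0, 1, …:
  i=0: 69   i=1: 46   i=2: 57   i=3: 38
  i=4: 78   i=5: 52   i=6: 61   i=7: 67
  i=8: 71
Match at i=8, j=3: k = 8·9 + 3 = 75.

75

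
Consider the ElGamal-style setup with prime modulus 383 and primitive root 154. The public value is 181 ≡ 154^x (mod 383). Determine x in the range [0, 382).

275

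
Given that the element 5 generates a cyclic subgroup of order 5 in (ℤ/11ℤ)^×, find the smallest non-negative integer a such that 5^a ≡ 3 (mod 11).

2

Successive powers of 5 modulo 11:
  5^0=1  5^1=5  5^2=3
So 5^2 ≡ 3 (mod 11), giving a = 2.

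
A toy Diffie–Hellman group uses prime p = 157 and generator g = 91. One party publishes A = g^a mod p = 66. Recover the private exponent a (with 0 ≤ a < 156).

Baby-step giant-step with m = ceil(sqrt(156)) = 13.
Baby table (91^j mod 157 for j=0..12):
  0:1  1:91  2:117  3:128  4:30  5:61  6:56  7:72
  8:115  9:103  10:110  11:119  12:153
Giant step factor: 91^(-13) ≡ 135 (mod 157).
Scan 66·135^i mod 157 for i = 0, 1, …:
  i=0: 66   i=1: 118   i=2: 73   i=3: 121
  i=4: 7   i=5: 3   i=6: 91
Match at i=6, j=1: a = 6·13 + 1 = 79.

79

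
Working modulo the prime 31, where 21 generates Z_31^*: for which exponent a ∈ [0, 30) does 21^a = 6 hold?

Successive powers of 21 modulo 31:
  21^0=1  21^1=21  21^2=7  21^3=23  21^4=18  21^5=6
So 21^5 ≡ 6 (mod 31), giving a = 5.

5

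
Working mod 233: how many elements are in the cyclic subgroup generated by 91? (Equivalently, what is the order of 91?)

58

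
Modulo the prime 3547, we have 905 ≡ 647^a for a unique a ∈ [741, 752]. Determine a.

Compute 647^741 mod 3547 = 2877, then multiply by 647 repeatedly:
  647^741=2877  647^742=2791  647^743=354  647^744=2030  647^745=1020
  647^746=198  647^747=414  647^748=1833  647^749=1253  647^750=1975
  647^751=905
Found 905 at exponent 751.

751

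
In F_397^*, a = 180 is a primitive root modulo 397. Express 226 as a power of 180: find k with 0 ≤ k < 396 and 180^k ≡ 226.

Baby-step giant-step with m = ceil(sqrt(396)) = 20.
Baby table (180^j mod 397 for j=0..19):
  0:1  1:180  2:243  3:70  4:293  5:336  6:136  7:263
  8:97  9:389  10:148  11:41  12:234  13:38  14:91  15:103
  16:278  17:18  18:64  19:7
Giant step factor: 180^(-20) ≡ 374 (mod 397).
Scan 226·374^i mod 397 for i = 0, 1, …:
  i=0: 226   i=1: 360   i=2: 57   i=3: 277
  i=4: 378   i=5: 40   i=6: 271   i=7: 119
  i=8: 42   i=9: 225     …   i=16: 324
  i=17: 91
Match at i=17, j=14: k = 17·20 + 14 = 354.

354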